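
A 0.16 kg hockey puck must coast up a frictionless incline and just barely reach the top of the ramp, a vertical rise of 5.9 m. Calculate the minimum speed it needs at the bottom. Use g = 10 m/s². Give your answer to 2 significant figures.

At the top it is momentarily at rest, so all KE converts to PE: ½mv² = mgh
v = √(2gh) = √(2 × 10 × 5.9) = 10.86 m/s

v = 11 m/s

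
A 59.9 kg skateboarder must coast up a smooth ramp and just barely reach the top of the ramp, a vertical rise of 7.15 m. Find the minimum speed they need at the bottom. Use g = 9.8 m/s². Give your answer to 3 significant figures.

At the top they are momentarily at rest, so all KE converts to PE: ½mv² = mgh
v = √(2gh) = √(2 × 9.8 × 7.15) = 11.84 m/s

v = 11.8 m/s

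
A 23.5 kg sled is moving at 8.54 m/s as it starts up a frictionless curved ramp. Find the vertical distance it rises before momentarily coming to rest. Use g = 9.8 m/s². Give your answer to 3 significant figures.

h = 3.72 m

By energy conservation, ½mv² = mgh
h = v²/(2g) = 8.54²/(2 × 9.8) = 3.721 m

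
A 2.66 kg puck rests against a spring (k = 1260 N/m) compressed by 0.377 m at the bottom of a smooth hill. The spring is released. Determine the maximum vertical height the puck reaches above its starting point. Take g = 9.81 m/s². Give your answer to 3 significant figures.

At maximum height the puck is at rest, so ½kx² = mgh
h = kx²/(2mg) = (1260)(0.377)²/(2 × 2.66 × 9.81) = 3.431 m

h = 3.43 m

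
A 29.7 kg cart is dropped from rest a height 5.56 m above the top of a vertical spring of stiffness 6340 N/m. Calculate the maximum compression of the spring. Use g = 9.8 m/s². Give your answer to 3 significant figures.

Let x be the compression. The total drop is H + x, and the cart is instantaneously at rest at max compression, so energy conservation gives:
mg(H + x) = ½kx²
½(6340)x² − (29.7)(9.8)x − (29.7)(9.8)(5.56) = 0
3170x² − 291.1x − 1618 = 0
x = [291.1 + √(84716 + 2.0520e+07)]/(2 × 3170) = 0.7619 m

x = 0.762 m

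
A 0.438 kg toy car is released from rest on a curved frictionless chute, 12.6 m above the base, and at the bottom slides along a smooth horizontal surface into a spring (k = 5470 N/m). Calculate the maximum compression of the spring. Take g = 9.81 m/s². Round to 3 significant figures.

At max compression the car is momentarily at rest: mgh = ½kx²
x = √(2mgh/k) = √(2 × 0.438 × 9.81 × 12.6 / 5470) = 0.1407 m

x = 0.141 m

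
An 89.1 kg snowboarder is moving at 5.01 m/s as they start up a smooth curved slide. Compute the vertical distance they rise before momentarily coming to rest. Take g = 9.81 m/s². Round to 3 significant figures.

By energy conservation, ½mv² = mgh
h = v²/(2g) = 5.01²/(2 × 9.81) = 1.279 m

h = 1.28 m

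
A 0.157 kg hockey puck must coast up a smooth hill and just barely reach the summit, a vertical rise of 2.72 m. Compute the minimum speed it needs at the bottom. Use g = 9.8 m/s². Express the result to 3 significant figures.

v = 7.30 m/s

At the top it is momentarily at rest, so all KE converts to PE: ½mv² = mgh
v = √(2gh) = √(2 × 9.8 × 2.72) = 7.302 m/s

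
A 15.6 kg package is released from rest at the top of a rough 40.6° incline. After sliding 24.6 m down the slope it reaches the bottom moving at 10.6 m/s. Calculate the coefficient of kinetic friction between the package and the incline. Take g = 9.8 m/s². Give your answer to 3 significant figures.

The energy dissipated by friction is the PE lost minus the KE gained:
mgL sinθ = 2447.5 J; ½mv² = 876.41 J
W_f = 2447.5 − 876.41 = 1571 J
μ_k = W_f/(mg cosθ · L) = 1571/(116.1 × 24.6) = 0.5502

μ_k = 0.550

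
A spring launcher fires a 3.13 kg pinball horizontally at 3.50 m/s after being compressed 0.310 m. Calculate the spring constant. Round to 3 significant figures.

Spring PE at full compression equals KE at release: ½kx² = ½mv²
k = mv²/x² = (3.13)(3.50)²/(0.310)² = 399.0 N/m

k = 399 N/m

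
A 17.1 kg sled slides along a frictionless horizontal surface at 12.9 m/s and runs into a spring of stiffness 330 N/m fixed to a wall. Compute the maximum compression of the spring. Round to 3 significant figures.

x = 2.94 m

All KE is stored as spring PE at maximum compression: ½mv² = ½kx²
x = v√(m/k) = 12.9 × √(17.1/330) = 2.937 m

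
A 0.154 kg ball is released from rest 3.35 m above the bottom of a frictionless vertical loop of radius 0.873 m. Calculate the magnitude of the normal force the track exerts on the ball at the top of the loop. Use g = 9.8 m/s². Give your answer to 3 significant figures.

N = 4.04 N

Energy from release to top (height 2r): mgh = ½mv_top² + mg(2r)
v_top² = 2g(h − 2r) = 2(9.8)(3.35 − 1.746) = 31.438 m²/s²
At the top, both N and weight point toward the centre: N + mg = mv_top²/r
N = m(v_top²/r − g) = 0.154(31.438/0.873 − 9.8) = 4.037 N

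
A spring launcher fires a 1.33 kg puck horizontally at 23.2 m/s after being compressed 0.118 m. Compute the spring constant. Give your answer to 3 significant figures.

½kx² = ½mv²
k = mv²/x² = (1.33)(23.2)²/(0.118)² = 51412 N/m

k = 51400 N/m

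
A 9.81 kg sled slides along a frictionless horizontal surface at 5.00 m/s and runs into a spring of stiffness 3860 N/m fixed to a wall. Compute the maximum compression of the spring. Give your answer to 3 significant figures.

x = 0.252 m

At max compression the sled is momentarily at rest: ½mv² = ½kx²
x = v√(m/k) = 5.00 × √(9.81/3860) = 0.2521 m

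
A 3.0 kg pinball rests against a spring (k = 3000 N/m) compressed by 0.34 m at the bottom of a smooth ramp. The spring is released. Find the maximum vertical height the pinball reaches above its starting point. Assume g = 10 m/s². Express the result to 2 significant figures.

Energy conservation from release to the highest point: ½kx² = mgh
h = kx²/(2mg) = (3000)(0.34)²/(2 × 3.0 × 10) = 5.780 m

h = 5.8 m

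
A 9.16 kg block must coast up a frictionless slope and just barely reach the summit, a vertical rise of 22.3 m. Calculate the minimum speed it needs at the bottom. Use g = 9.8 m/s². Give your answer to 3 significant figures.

At the top it is momentarily at rest, so all KE converts to PE: ½mv² = mgh
v = √(2gh) = √(2 × 9.8 × 22.3) = 20.91 m/s

v = 20.9 m/s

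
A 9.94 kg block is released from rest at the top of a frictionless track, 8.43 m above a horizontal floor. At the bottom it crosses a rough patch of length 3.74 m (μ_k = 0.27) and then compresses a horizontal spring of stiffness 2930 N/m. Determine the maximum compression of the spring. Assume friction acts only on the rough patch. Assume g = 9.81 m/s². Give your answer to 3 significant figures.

Initial energy: E₁ = mgh = (9.94)(9.81)(8.43) = 822.02 J
Friction removes W_f = μ_k mg d = (0.27)(9.94)(9.81)(3.74) = 98.47 J
Energy reaching the spring: E = 822.02 − 98.47 = 723.55 J
At max compression ½kx² = E ⇒ x = √(2E/k) = √(2 × 723.55/2930) = 0.7028 m

x = 0.703 m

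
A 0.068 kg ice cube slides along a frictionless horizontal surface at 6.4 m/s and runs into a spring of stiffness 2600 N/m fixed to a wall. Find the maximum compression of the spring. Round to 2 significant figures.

At max compression the cube is momentarily at rest: ½mv² = ½kx²
x = v√(m/k) = 6.4 × √(0.068/2600) = 0.03273 m

x = 0.033 m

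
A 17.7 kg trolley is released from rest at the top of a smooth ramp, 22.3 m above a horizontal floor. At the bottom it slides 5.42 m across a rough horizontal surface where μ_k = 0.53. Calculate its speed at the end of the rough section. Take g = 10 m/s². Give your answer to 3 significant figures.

Applying the work–energy principle:
mgh = ½mv² + μ_k m g d
W_f = μ_k mg d = (0.53)(17.7)(10)(5.42) = 508.5 J
½mv² = mgh − W_f = 3947.1 − 508.5 = 3438.6 J
v = √(2 × 3438.6/17.7) = 19.71 m/s

v = 19.7 m/s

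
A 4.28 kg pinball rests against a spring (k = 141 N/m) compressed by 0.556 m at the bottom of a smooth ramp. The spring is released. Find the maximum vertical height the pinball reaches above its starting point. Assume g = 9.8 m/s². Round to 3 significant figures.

Energy conservation from release to the highest point: ½kx² = mgh
h = kx²/(2mg) = (141)(0.556)²/(2 × 4.28 × 9.8) = 0.5196 m

h = 0.520 m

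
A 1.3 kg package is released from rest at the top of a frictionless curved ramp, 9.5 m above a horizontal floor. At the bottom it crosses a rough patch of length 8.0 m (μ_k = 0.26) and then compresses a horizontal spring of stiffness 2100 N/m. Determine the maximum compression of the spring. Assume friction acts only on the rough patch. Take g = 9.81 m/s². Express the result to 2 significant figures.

Initial energy: E₁ = mgh = (1.3)(9.81)(9.5) = 121.15 J
Friction removes W_f = μ_k mg d = (0.26)(1.3)(9.81)(8.0) = 26.53 J
Energy reaching the spring: E = 121.15 − 26.53 = 94.627 J
At max compression ½kx² = E ⇒ x = √(2E/k) = √(2 × 94.627/2100) = 0.3002 m

x = 0.30 m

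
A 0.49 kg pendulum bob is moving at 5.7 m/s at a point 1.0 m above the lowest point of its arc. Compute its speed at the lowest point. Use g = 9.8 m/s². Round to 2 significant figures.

By conservation of mechanical energy, ½mv₀² + mgh = ½mv²
The mass cancels from both sides.
v² = v₀² + 2gh = (5.7)² + 2(9.8)(1.0) = 52.090
v = √52.090 = 7.217 m/s

v = 7.2 m/s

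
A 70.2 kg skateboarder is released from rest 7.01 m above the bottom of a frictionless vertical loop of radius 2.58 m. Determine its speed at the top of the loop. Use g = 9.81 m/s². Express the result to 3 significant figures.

Energy conservation: mgh = ½mv_top² + mg(2r)
v_top² = 2g(h − 2r) = 2(9.81)(7.01 − 5.160) = 36.30
v_top = 6.025 m/s

v = 6.02 m/s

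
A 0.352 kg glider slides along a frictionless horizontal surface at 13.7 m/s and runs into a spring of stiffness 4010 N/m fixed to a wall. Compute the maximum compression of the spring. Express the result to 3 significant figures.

All KE is stored as spring PE at maximum compression: ½mv² = ½kx²
x = v√(m/k) = 13.7 × √(0.352/4010) = 0.1284 m

x = 0.128 m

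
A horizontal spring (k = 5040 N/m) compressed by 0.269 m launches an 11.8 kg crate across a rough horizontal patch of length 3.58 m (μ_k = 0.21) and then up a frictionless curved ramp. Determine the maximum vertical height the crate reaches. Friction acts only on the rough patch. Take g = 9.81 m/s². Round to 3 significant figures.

h = 0.823 m

Spring energy: E₀ = ½kx² = ½(5040)(0.269)² = 182.35 J
Friction: W_f = μ_k mg d = (0.21)(11.8)(9.81)(3.58) = 87.03 J
Energy at base of ramp: E = 182.35 − 87.03 = 95.323 J
At max height all remaining energy is PE: mgh = E ⇒ h = E/(mg) = 95.323/(11.8 × 9.81) = 0.8235 m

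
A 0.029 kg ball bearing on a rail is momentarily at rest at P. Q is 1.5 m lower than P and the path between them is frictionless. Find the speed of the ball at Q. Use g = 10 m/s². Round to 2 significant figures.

v = 5.5 m/s

Equating total energy at the two states: mgh = ½mv²
v = √(2gh) = √(2 × 10 × 1.5) = √30.000 = 5.477 m/s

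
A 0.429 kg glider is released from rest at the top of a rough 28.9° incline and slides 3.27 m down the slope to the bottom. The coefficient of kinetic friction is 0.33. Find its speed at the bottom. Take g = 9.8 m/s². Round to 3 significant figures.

v = 3.53 m/s

Work–energy: mg(L sinθ) − μ_k(mg cosθ)L = ½mv²
mgh = mgL sinθ = (0.429)(9.8)(3.27)sin28.9° = 6.6440 J
W_f = μ_k mg cosθ · L = (0.33)(0.429)(9.8)cos28.9°·3.27 = 3.972 J
½mv² = 6.6440 − 3.972 = 2.6723 J
v = √(2 × 2.6723/0.429) = 3.530 m/s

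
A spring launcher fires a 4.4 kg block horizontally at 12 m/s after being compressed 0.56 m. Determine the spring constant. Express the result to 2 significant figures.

Energy stored in the spring equals the launch KE: ½kx² = ½mv²
k = mv²/x² = (4.4)(12)²/(0.56)² = 2020 N/m

k = 2000 N/m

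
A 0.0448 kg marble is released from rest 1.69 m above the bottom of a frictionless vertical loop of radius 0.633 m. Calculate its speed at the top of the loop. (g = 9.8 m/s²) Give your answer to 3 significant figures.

v = 2.88 m/s

Energy conservation: mgh = ½mv_top² + mg(2r)
v_top² = 2g(h − 2r) = 2(9.8)(1.69 − 1.266) = 8.310
v_top = 2.883 m/s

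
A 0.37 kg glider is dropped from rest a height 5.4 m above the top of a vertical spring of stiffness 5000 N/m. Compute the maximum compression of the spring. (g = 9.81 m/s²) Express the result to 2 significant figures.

Take the reference level at the top of the uncompressed spring. At max compression the glider has fallen H + x and is momentarily at rest:
mg(H + x) = ½kx²
½(5000)x² − (0.37)(9.81)x − (0.37)(9.81)(5.4) = 0
2500x² − 3.630x − 19.60 = 0
x = [3.630 + √(13.17 + 196004)]/(2 × 2500) = 0.08927 m

x = 0.089 m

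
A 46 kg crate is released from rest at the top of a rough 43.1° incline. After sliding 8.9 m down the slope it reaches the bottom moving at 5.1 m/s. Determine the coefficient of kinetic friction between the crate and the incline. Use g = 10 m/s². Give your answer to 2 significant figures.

μ_k = 0.74

Energy balance down the incline: mg L sinθ − ½mv² = μ_k (mg cosθ) L
mgL sinθ = 2797.3 J; ½mv² = 598.23 J
W_f = 2797.3 − 598.23 = 2199 J
μ_k = W_f/(mg cosθ · L) = 2199/(335.9 × 8.9) = 0.7357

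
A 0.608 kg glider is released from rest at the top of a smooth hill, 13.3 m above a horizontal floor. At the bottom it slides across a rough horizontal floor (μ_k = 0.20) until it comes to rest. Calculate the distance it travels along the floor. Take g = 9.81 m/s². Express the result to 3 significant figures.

Energy bookkeeping (friction removes W_f = μ_k N d):
At rest all PE has been dissipated by friction: mgh = μ_k m g d
d = h/μ_k = 13.3/0.20 = 66.50 m

d = 66.5 m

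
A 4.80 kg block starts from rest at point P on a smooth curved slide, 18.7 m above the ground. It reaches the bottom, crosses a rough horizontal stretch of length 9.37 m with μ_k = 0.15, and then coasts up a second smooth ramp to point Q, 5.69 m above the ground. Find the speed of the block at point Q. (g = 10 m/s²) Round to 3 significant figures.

Energy at P: mgh₁ = (4.80)(10)(18.7) = 897.60 J
Friction loss: W_f = μ_k mg d = 67.46 J
At Q: ½mv² + mgh₂ = mgh₁ − W_f
½mv² = 897.60 − 67.46 − 273.12 = 557.02 J
v = √(2 × 557.02/4.80) = 15.23 m/s

v = 15.2 m/s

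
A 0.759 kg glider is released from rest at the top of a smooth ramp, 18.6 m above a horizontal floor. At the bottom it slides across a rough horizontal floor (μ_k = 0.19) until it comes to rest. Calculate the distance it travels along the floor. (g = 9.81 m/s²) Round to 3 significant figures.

d = 97.9 m

Applying the work–energy principle:
At rest all PE has been dissipated by friction: mgh = μ_k m g d
d = h/μ_k = 18.6/0.19 = 97.89 m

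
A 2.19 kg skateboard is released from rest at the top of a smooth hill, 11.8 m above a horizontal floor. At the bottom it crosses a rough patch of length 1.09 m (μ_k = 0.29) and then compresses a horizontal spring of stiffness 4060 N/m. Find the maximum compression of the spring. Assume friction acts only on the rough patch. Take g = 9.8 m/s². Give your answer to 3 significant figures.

x = 0.348 m

Initial energy: E₁ = mgh = (2.19)(9.8)(11.8) = 253.25 J
Friction removes W_f = μ_k mg d = (0.29)(2.19)(9.8)(1.09) = 6.784 J
Energy reaching the spring: E = 253.25 − 6.784 = 246.47 J
At max compression ½kx² = E ⇒ x = √(2E/k) = √(2 × 246.47/4060) = 0.3484 m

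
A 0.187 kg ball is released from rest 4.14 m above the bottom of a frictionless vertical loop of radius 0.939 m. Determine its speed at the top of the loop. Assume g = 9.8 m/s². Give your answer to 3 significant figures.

v = 6.66 m/s

Energy conservation: mgh = ½mv_top² + mg(2r)
v_top² = 2g(h − 2r) = 2(9.8)(4.14 − 1.878) = 44.34
v_top = 6.658 m/s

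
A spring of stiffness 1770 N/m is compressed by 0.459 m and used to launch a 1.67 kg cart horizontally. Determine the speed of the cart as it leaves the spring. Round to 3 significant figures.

Conservation of energy: ½kx² = ½mv²
v = x√(k/m) = 0.459 × √(1770/1.67) = 14.94 m/s

v = 14.9 m/s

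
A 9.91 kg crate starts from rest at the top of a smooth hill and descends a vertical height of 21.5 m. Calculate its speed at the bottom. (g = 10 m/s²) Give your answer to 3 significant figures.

v = 20.7 m/s

By conservation of mechanical energy, mgh = ½mv²
The mass cancels from both sides.
v = √(2gh) = √(2 × 10 × 21.5) = √430.00 = 20.74 m/s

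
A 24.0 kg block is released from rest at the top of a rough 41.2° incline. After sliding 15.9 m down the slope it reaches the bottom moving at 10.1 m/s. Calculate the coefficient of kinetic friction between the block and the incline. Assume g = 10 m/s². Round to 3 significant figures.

Energy balance down the incline: mg L sinθ − ½mv² = μ_k (mg cosθ) L
mgL sinθ = 2513.6 J; ½mv² = 1224.1 J
W_f = 2513.6 − 1224.1 = 1289 J
μ_k = W_f/(mg cosθ · L) = 1289/(180.6 × 15.9) = 0.4491

μ_k = 0.449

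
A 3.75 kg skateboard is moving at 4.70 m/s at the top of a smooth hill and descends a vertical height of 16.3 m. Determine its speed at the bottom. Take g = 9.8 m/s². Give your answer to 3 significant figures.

v = 18.5 m/s

Equating total energy at the two states: ½mv₀² + mgh = ½mv²
v² = v₀² + 2gh = (4.70)² + 2(9.8)(16.3) = 341.57
v = √341.57 = 18.48 m/s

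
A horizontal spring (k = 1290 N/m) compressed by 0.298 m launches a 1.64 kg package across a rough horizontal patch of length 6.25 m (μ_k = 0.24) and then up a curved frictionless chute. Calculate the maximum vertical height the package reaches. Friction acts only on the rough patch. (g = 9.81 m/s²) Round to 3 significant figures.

h = 2.06 m

Spring energy: E₀ = ½kx² = ½(1290)(0.298)² = 57.279 J
Friction: W_f = μ_k mg d = (0.24)(1.64)(9.81)(6.25) = 24.13 J
Energy at base of ramp: E = 57.279 − 24.13 = 33.146 J
At max height all remaining energy is PE: mgh = E ⇒ h = E/(mg) = 33.146/(1.64 × 9.81) = 2.060 m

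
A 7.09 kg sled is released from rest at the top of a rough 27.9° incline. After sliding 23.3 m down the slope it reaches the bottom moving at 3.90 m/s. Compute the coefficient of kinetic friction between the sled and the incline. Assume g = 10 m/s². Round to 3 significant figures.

The energy dissipated by friction is the PE lost minus the KE gained:
mgL sinθ = 773.01 J; ½mv² = 53.919 J
W_f = 773.01 − 53.919 = 719.1 J
μ_k = W_f/(mg cosθ · L) = 719.1/(62.66 × 23.3) = 0.4925

μ_k = 0.493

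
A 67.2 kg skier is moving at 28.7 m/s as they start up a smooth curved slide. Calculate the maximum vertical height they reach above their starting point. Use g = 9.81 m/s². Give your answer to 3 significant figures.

By energy conservation, ½mv² = mgh
h = v²/(2g) = 28.7²/(2 × 9.81) = 41.98 m

h = 42.0 m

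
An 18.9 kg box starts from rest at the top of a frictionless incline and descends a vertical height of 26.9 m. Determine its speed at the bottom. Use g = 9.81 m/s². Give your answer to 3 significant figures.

v = 23.0 m/s

By conservation of mechanical energy, mgh = ½mv²
v = √(2gh) = √(2 × 9.81 × 26.9) = √527.78 = 22.97 m/s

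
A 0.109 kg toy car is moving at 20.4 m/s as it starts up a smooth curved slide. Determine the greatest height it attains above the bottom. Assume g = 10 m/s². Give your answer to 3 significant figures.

Setting KE at the bottom equal to PE gained: ½mv² = mgh
h = v²/(2g) = 20.4²/(2 × 10) = 20.81 m

h = 20.8 m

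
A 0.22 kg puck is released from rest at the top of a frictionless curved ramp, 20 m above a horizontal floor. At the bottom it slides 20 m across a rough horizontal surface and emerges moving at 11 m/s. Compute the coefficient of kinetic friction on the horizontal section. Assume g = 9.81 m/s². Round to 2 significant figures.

Applying the work–energy principle:
mgh = ½mv² + μ_k m g d
mgh = 43.164 J; ½mv² = 13.310 J
W_f = 43.164 − 13.310 = 29.85 J
μ_k = W_f/(mg·d) = 29.85/(2.158 × 20) = 0.6916

μ_k = 0.69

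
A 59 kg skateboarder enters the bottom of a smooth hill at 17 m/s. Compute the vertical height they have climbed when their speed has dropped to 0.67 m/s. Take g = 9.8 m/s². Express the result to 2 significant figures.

h = 15 m

Energy balance between the two points: ½mv₁² = ½mv₂² + mgh
h = (v₁² − v₂²)/(2g) = (17² − 0.67²)/(2 × 9.8) = 14.72 m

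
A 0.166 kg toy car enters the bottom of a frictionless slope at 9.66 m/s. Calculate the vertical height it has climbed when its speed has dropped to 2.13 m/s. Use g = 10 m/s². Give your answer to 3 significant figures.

Conservation of energy: ½mv₁² = ½mv₂² + mgh
h = (v₁² − v₂²)/(2g) = (9.66² − 2.13²)/(2 × 10) = 4.439 m

h = 4.44 m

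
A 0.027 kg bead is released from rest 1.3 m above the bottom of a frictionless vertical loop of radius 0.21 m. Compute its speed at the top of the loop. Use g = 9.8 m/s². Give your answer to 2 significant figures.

Energy conservation: mgh = ½mv_top² + mg(2r)
v_top² = 2g(h − 2r) = 2(9.8)(1.3 − 0.4200) = 17.25
v_top = 4.153 m/s

v = 4.2 m/s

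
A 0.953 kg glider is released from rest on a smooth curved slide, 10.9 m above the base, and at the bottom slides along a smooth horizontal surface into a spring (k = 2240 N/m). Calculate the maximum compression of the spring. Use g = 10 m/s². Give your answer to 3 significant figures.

At max compression the glider is momentarily at rest: mgh = ½kx²
x = √(2mgh/k) = √(2 × 0.953 × 10 × 10.9 / 2240) = 0.3045 m

x = 0.305 m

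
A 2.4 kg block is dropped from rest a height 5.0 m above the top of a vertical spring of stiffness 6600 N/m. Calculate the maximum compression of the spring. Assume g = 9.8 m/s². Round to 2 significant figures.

Measuring PE from the top of the relaxed spring, at max compression the block has dropped H + x with zero KE, so:
mg(H + x) = ½kx²
½(6600)x² − (2.4)(9.8)x − (2.4)(9.8)(5.0) = 0
3300x² − 23.52x − 117.6 = 0
x = [23.52 + √(553.2 + 1.5523e+06)]/(2 × 3300) = 0.1924 m

x = 0.19 m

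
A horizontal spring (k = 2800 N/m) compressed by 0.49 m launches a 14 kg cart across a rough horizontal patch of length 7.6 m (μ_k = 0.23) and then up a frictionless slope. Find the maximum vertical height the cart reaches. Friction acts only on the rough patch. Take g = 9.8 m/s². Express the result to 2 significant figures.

h = 0.70 m

Spring energy: E₀ = ½kx² = ½(2800)(0.49)² = 336.14 J
Friction: W_f = μ_k mg d = (0.23)(14)(9.8)(7.6) = 239.8 J
Energy at base of ramp: E = 336.14 − 239.8 = 96.314 J
At max height all remaining energy is PE: mgh = E ⇒ h = E/(mg) = 96.314/(14 × 9.8) = 0.7020 m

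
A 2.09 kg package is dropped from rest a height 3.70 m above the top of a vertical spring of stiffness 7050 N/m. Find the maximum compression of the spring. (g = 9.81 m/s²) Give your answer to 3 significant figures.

x = 0.150 m

Let x be the compression. The total drop is H + x, and the package is instantaneously at rest at max compression, so energy conservation gives:
mg(H + x) = ½kx²
½(7050)x² − (2.09)(9.81)x − (2.09)(9.81)(3.70) = 0
3525x² − 20.50x − 75.86 = 0
x = [20.50 + √(420.4 + 1.0696e+06)]/(2 × 3525) = 0.1496 m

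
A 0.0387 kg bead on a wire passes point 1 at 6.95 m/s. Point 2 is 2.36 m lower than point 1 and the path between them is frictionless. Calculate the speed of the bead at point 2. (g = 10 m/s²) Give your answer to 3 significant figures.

Mechanical energy is conserved (no friction): ½mv₀² + mgh = ½mv²
v² = v₀² + 2gh = (6.95)² + 2(10)(2.36) = 95.502
v = √95.502 = 9.773 m/s

v = 9.77 m/s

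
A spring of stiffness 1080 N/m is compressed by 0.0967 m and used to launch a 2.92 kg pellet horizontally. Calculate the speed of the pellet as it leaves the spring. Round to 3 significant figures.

Spring PE converts entirely to kinetic energy: ½kx² = ½mv²
v = x√(k/m) = 0.0967 × √(1080/2.92) = 1.860 m/s

v = 1.86 m/s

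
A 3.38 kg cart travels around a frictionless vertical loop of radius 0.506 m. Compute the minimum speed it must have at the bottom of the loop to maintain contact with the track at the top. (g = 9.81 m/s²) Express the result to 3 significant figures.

At the top: mg = mv_top²/r ⇒ v_top² = gr = 4.964 m²/s²
Energy from bottom to top (height 2r): ½mv_bot² = ½mv_top² + mg(2r)
v_bot² = gr + 4gr = 5gr = 24.82
v_bot = √(5gr) = 4.982 m/s

v = 4.98 m/s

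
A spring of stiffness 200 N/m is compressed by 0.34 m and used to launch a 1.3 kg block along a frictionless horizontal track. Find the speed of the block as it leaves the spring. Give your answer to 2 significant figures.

v = 4.2 m/s

The block leaves the spring when the spring is at natural length, so ½kx² = ½mv²
v = x√(k/m) = 0.34 × √(200/1.3) = 4.217 m/s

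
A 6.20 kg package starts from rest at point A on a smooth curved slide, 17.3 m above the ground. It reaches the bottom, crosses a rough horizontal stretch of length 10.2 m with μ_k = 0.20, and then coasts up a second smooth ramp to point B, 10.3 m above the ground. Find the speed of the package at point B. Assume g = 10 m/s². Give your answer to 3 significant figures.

Energy at A: mgh₁ = (6.20)(10)(17.3) = 1072.6 J
Friction loss: W_f = μ_k mg d = 126.5 J
At B: ½mv² + mgh₂ = mgh₁ − W_f
½mv² = 1072.6 − 126.5 − 638.60 = 307.52 J
v = √(2 × 307.52/6.20) = 9.960 m/s

v = 9.96 m/s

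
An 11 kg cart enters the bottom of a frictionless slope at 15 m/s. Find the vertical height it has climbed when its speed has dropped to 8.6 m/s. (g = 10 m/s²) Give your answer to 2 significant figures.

Energy balance between the two points: ½mv₁² = ½mv₂² + mgh
h = (v₁² − v₂²)/(2g) = (15² − 8.6²)/(2 × 10) = 7.552 m

h = 7.6 m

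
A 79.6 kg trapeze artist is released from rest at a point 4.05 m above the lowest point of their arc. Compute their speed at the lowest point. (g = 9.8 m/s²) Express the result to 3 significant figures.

Equating total energy at the two states: mgh = ½mv²
v = √(2gh) = √(2 × 9.8 × 4.05) = √79.380 = 8.910 m/s

v = 8.91 m/s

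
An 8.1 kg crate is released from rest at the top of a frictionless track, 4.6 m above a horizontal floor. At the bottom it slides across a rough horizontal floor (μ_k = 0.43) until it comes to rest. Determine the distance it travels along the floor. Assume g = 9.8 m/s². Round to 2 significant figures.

d = 11 m

Energy bookkeeping (friction removes W_f = μ_k N d):
At rest all PE has been dissipated by friction: mgh = μ_k m g d
d = h/μ_k = 4.6/0.43 = 10.70 m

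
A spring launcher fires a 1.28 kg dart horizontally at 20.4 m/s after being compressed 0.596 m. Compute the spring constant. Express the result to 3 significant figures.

½kx² = ½mv²
k = mv²/x² = (1.28)(20.4)²/(0.596)² = 1500 N/m

k = 1500 N/m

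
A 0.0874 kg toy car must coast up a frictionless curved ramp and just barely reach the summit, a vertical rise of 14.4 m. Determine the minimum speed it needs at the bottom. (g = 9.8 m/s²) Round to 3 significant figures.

v = 16.8 m/s

At the top it is momentarily at rest, so all KE converts to PE: ½mv² = mgh
v = √(2gh) = √(2 × 9.8 × 14.4) = 16.80 m/s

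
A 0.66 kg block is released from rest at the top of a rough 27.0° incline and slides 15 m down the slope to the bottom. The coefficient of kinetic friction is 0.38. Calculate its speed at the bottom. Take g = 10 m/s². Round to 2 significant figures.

v = 5.9 m/s

Taking the bottom as reference, mgh = ½mv² + μ_k N L with h = L sinθ, N = mg cosθ:
mgh = mgL sinθ = (0.66)(10)(15)sin27.0° = 44.945 J
W_f = μ_k mg cosθ · L = (0.38)(0.66)(10)cos27.0°·15 = 33.52 J
½mv² = 44.945 − 33.52 = 11.425 J
v = √(2 × 11.425/0.66) = 5.884 m/s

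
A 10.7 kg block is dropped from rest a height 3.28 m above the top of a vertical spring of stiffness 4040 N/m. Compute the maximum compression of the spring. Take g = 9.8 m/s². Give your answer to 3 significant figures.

x = 0.439 m

Measuring PE from the top of the relaxed spring, at max compression the block has dropped H + x with zero KE, so:
mg(H + x) = ½kx²
½(4040)x² − (10.7)(9.8)x − (10.7)(9.8)(3.28) = 0
2020x² − 104.9x − 343.9 = 0
x = [104.9 + √(10996 + 2.7790e+06)]/(2 × 2020) = 0.4394 m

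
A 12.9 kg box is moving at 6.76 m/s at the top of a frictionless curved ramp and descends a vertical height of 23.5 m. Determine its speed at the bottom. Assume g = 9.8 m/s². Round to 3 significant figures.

v = 22.5 m/s

Mechanical energy is conserved (no friction): ½mv₀² + mgh = ½mv²
The mass cancels from both sides.
v² = v₀² + 2gh = (6.76)² + 2(9.8)(23.5) = 506.30
v = √506.30 = 22.50 m/s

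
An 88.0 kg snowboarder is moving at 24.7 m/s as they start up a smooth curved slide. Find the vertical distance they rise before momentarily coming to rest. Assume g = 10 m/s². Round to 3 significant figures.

By energy conservation, ½mv² = mgh
h = v²/(2g) = 24.7²/(2 × 10) = 30.50 m

h = 30.5 m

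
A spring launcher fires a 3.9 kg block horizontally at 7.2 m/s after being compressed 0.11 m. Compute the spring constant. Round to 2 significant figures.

k = 17000 N/m

½kx² = ½mv²
k = mv²/x² = (3.9)(7.2)²/(0.11)² = 16709 N/m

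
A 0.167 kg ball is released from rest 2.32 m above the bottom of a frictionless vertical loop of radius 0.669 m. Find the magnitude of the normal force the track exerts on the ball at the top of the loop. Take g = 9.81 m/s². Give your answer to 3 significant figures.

Energy from release to top (height 2r): mgh = ½mv_top² + mg(2r)
v_top² = 2g(h − 2r) = 2(9.81)(2.32 − 1.338) = 19.267 m²/s²
At the top, both N and weight point toward the centre: N + mg = mv_top²/r
N = m(v_top²/r − g) = 0.167(19.267/0.669 − 9.81) = 3.171 N

N = 3.17 N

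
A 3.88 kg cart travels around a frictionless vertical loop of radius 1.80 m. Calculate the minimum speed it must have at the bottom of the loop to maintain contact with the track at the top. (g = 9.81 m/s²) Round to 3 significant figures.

v = 9.40 m/s

At the top: mg = mv_top²/r ⇒ v_top² = gr = 17.66 m²/s²
Energy from bottom to top (height 2r): ½mv_bot² = ½mv_top² + mg(2r)
v_bot² = gr + 4gr = 5gr = 88.29
v_bot = √(5gr) = 9.396 m/s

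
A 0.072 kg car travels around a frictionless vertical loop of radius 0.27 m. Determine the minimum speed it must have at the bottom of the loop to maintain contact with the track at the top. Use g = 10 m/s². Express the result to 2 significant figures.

At the top: mg = mv_top²/r ⇒ v_top² = gr = 2.700 m²/s²
Energy from bottom to top (height 2r): ½mv_bot² = ½mv_top² + mg(2r)
v_bot² = gr + 4gr = 5gr = 13.50
v_bot = √(5gr) = 3.674 m/s

v = 3.7 m/s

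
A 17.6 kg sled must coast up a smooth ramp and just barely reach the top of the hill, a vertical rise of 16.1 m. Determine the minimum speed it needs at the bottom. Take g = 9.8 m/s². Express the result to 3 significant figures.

At the top it is momentarily at rest, so all KE converts to PE: ½mv² = mgh
v = √(2gh) = √(2 × 9.8 × 16.1) = 17.76 m/s

v = 17.8 m/s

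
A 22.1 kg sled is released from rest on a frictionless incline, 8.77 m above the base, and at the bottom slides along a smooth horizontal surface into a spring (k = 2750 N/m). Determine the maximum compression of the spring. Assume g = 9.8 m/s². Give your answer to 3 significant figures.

Gravitational PE at the top equals spring PE at max compression: mgh = ½kx²
x = √(2mgh/k) = √(2 × 22.1 × 9.8 × 8.77 / 2750) = 1.175 m

x = 1.18 m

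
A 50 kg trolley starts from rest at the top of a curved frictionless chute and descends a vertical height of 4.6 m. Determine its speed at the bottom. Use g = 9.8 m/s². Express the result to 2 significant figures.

v = 9.5 m/s

By conservation of mechanical energy, mgh = ½mv²
v = √(2gh) = √(2 × 9.8 × 4.6) = √90.160 = 9.495 m/s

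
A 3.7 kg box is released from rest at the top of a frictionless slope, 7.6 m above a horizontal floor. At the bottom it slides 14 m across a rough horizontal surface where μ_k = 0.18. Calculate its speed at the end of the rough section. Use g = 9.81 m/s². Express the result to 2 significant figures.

v = 10 m/s

Energy at the top = energy at the end + work done against friction:
mgh = ½mv² + μ_k m g d
W_f = μ_k mg d = (0.18)(3.7)(9.81)(14) = 91.47 J
½mv² = mgh − W_f = 275.86 − 91.47 = 184.39 J
v = √(2 × 184.39/3.7) = 9.983 m/s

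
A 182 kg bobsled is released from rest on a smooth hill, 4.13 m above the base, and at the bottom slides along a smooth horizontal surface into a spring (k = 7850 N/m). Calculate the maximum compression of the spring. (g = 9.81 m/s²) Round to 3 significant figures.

At max compression the bobsled is momentarily at rest: mgh = ½kx²
x = √(2mgh/k) = √(2 × 182 × 9.81 × 4.13 / 7850) = 1.371 m

x = 1.37 m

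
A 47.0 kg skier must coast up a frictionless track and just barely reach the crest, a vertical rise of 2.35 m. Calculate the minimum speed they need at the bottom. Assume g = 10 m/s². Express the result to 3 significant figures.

At the top they are momentarily at rest, so all KE converts to PE: ½mv² = mgh
v = √(2gh) = √(2 × 10 × 2.35) = 6.856 m/s

v = 6.86 m/s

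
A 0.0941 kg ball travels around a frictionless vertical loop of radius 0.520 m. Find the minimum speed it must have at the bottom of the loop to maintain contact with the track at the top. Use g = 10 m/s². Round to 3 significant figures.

At the top: mg = mv_top²/r ⇒ v_top² = gr = 5.200 m²/s²
Energy from bottom to top (height 2r): ½mv_bot² = ½mv_top² + mg(2r)
v_bot² = gr + 4gr = 5gr = 26.00
v_bot = √(5gr) = 5.099 m/s

v = 5.10 m/s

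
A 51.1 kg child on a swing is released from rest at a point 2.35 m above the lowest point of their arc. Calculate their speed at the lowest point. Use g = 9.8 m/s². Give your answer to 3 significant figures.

Energy conservation between the two points: mgh = ½mv²
v = √(2gh) = √(2 × 9.8 × 2.35) = √46.060 = 6.787 m/s

v = 6.79 m/s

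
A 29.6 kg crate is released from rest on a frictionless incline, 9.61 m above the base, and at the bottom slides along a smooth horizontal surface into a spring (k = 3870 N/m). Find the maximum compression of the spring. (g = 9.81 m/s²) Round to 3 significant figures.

At max compression the crate is momentarily at rest: mgh = ½kx²
x = √(2mgh/k) = √(2 × 29.6 × 9.81 × 9.61 / 3870) = 1.201 m

x = 1.20 m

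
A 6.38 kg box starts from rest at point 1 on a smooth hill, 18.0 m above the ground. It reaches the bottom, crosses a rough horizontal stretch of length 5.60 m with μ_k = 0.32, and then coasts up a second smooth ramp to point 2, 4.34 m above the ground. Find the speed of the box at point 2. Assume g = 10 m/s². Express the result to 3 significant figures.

Energy at 1: mgh₁ = (6.38)(10)(18.0) = 1148.4 J
Friction loss: W_f = μ_k mg d = 114.3 J
At 2: ½mv² + mgh₂ = mgh₁ − W_f
½mv² = 1148.4 − 114.3 − 276.89 = 757.18 J
v = √(2 × 757.18/6.38) = 15.41 m/s

v = 15.4 m/s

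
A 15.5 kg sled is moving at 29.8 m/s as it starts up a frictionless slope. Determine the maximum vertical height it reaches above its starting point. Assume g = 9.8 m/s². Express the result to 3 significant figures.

h = 45.3 m

Setting KE at the bottom equal to PE gained: ½mv² = mgh
h = v²/(2g) = 29.8²/(2 × 9.8) = 45.31 m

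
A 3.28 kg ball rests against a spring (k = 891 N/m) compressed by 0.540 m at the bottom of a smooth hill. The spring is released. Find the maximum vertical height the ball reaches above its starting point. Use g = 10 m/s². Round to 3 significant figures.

h = 3.96 m

All spring PE becomes gravitational PE at the highest point: ½kx² = mgh
h = kx²/(2mg) = (891)(0.540)²/(2 × 3.28 × 10) = 3.961 m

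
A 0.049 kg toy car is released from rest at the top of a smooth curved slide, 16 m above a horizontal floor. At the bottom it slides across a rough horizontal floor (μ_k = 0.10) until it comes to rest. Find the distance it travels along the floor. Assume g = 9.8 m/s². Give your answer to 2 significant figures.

d = 160 m

Energy at the top = energy at the end + work done against friction:
At rest all PE has been dissipated by friction: mgh = μ_k m g d
d = h/μ_k = 16/0.10 = 160.0 m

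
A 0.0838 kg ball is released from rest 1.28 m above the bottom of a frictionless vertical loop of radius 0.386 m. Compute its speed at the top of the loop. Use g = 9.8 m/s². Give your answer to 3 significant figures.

Energy conservation: mgh = ½mv_top² + mg(2r)
v_top² = 2g(h − 2r) = 2(9.8)(1.28 − 0.7720) = 9.957
v_top = 3.155 m/s

v = 3.16 m/s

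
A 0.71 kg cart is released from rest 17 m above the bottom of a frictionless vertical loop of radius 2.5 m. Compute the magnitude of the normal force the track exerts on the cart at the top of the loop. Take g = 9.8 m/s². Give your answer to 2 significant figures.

Energy from release to top (height 2r): mgh = ½mv_top² + mg(2r)
v_top² = 2g(h − 2r) = 2(9.8)(17 − 5.000) = 235.20 m²/s²
At the top, both N and weight point toward the centre: N + mg = mv_top²/r
N = m(v_top²/r − g) = 0.71(235.20/2.5 − 9.8) = 59.84 N

N = 60 N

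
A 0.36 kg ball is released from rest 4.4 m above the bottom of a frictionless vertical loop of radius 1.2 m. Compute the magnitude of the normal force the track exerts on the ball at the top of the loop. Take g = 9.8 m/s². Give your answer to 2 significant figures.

Energy from release to top (height 2r): mgh = ½mv_top² + mg(2r)
v_top² = 2g(h − 2r) = 2(9.8)(4.4 − 2.400) = 39.200 m²/s²
At the top, both N and weight point toward the centre: N + mg = mv_top²/r
N = m(v_top²/r − g) = 0.36(39.200/1.2 − 9.8) = 8.232 N

N = 8.2 N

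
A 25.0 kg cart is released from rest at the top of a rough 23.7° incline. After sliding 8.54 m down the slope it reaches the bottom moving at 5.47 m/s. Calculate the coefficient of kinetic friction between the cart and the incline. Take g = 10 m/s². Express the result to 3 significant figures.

μ_k = 0.248

mgh = ½mv² + μ_k (mg cosθ) L, with h = L sinθ
mgL sinθ = 858.16 J; ½mv² = 374.01 J
W_f = 858.16 − 374.01 = 484.1 J
μ_k = W_f/(mg cosθ · L) = 484.1/(228.9 × 8.54) = 0.2477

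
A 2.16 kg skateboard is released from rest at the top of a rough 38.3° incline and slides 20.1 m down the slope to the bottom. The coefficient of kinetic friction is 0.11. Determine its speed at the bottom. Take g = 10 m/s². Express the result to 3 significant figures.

Taking the bottom as reference, mgh = ½mv² + μ_k N L with h = L sinθ, N = mg cosθ:
mgh = mgL sinθ = (2.16)(10)(20.1)sin38.3° = 269.08 J
W_f = μ_k mg cosθ · L = (0.11)(2.16)(10)cos38.3°·20.1 = 37.48 J
½mv² = 269.08 − 37.48 = 231.60 J
v = √(2 × 231.60/2.16) = 14.64 m/s

v = 14.6 m/s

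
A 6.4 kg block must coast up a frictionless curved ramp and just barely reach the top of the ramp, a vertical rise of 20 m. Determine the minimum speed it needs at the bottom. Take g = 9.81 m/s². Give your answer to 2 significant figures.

At the top it is momentarily at rest, so all KE converts to PE: ½mv² = mgh
v = √(2gh) = √(2 × 9.81 × 20) = 19.81 m/s

v = 20 m/s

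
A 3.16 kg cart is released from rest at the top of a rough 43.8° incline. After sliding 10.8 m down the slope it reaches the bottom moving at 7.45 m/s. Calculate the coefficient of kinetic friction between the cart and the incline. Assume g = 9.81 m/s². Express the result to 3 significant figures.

μ_k = 0.596

mgh = ½mv² + μ_k (mg cosθ) L, with h = L sinθ
mgL sinθ = 231.73 J; ½mv² = 87.694 J
W_f = 231.73 − 87.694 = 144.0 J
μ_k = W_f/(mg cosθ · L) = 144.0/(22.37 × 10.8) = 0.5961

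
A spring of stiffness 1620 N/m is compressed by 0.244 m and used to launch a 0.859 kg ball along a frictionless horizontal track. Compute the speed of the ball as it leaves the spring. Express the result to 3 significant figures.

v = 10.6 m/s

The ball leaves the spring when the spring is at natural length, so ½kx² = ½mv²
v = x√(k/m) = 0.244 × √(1620/0.859) = 10.60 m/s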